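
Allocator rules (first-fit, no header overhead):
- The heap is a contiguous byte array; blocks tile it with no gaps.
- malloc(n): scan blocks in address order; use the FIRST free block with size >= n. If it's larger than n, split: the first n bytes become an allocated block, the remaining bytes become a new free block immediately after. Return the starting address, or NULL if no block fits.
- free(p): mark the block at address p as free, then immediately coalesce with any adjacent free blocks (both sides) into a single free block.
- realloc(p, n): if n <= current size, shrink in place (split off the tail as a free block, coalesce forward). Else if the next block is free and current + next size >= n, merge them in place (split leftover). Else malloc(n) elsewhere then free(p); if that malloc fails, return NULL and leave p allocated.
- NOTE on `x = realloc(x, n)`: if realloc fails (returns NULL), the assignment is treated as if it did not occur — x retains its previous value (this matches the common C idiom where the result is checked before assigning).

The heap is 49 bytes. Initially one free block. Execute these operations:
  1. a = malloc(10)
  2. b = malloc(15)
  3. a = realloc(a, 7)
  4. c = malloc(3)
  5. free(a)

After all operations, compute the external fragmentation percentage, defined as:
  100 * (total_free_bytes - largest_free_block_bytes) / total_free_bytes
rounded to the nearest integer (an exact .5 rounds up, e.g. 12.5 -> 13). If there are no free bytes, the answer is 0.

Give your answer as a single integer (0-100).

Op 1: a = malloc(10) -> a = 0; heap: [0-9 ALLOC][10-48 FREE]
Op 2: b = malloc(15) -> b = 10; heap: [0-9 ALLOC][10-24 ALLOC][25-48 FREE]
Op 3: a = realloc(a, 7) -> a = 0; heap: [0-6 ALLOC][7-9 FREE][10-24 ALLOC][25-48 FREE]
Op 4: c = malloc(3) -> c = 7; heap: [0-6 ALLOC][7-9 ALLOC][10-24 ALLOC][25-48 FREE]
Op 5: free(a) -> (freed a); heap: [0-6 FREE][7-9 ALLOC][10-24 ALLOC][25-48 FREE]
Free blocks: [7 24] total_free=31 largest=24 -> 100*(31-24)/31 = 700/31 ≈ 22.581 -> rounds to 23

Answer: 23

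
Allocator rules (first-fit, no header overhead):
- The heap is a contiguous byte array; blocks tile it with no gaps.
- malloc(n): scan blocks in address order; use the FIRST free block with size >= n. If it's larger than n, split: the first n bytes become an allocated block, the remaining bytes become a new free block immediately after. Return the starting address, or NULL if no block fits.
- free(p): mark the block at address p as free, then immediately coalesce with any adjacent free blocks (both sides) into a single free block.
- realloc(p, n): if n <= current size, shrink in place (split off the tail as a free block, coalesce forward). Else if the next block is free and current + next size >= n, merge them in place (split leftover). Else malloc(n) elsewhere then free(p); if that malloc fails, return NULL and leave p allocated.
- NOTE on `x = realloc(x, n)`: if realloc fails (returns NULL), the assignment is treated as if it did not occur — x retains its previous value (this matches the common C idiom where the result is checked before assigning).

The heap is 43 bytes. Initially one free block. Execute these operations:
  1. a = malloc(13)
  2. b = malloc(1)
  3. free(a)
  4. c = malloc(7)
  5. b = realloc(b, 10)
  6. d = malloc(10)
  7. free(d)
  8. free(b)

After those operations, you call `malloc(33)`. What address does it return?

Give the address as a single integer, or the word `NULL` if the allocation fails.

Answer: 7

Derivation:
Op 1: a = malloc(13) -> a = 0; heap: [0-12 ALLOC][13-42 FREE]
Op 2: b = malloc(1) -> b = 13; heap: [0-12 ALLOC][13-13 ALLOC][14-42 FREE]
Op 3: free(a) -> (freed a); heap: [0-12 FREE][13-13 ALLOC][14-42 FREE]
Op 4: c = malloc(7) -> c = 0; heap: [0-6 ALLOC][7-12 FREE][13-13 ALLOC][14-42 FREE]
Op 5: b = realloc(b, 10) -> b = 13; heap: [0-6 ALLOC][7-12 FREE][13-22 ALLOC][23-42 FREE]
Op 6: d = malloc(10) -> d = 23; heap: [0-6 ALLOC][7-12 FREE][13-22 ALLOC][23-32 ALLOC][33-42 FREE]
Op 7: free(d) -> (freed d); heap: [0-6 ALLOC][7-12 FREE][13-22 ALLOC][23-42 FREE]
Op 8: free(b) -> (freed b); heap: [0-6 ALLOC][7-42 FREE]
malloc(33): first-fit scan over [0-6 ALLOC][7-42 FREE] -> 7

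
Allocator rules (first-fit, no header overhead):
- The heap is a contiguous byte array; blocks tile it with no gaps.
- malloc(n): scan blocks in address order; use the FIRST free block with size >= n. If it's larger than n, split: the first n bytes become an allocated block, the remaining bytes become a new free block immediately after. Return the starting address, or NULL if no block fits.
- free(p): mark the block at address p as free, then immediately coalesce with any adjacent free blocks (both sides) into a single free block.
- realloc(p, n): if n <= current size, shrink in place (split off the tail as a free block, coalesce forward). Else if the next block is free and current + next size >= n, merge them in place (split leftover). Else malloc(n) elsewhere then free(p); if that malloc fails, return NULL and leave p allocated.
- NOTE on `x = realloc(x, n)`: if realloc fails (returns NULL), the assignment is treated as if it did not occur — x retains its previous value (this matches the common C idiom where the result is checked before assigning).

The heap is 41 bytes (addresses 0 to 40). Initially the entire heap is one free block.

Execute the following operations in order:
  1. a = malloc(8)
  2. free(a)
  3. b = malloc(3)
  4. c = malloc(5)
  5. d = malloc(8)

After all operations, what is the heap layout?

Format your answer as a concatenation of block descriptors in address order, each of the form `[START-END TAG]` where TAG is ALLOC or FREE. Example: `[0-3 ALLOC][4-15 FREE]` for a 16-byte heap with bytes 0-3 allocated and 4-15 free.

Answer: [0-2 ALLOC][3-7 ALLOC][8-15 ALLOC][16-40 FREE]

Derivation:
Op 1: a = malloc(8) -> a = 0; heap: [0-7 ALLOC][8-40 FREE]
Op 2: free(a) -> (freed a); heap: [0-40 FREE]
Op 3: b = malloc(3) -> b = 0; heap: [0-2 ALLOC][3-40 FREE]
Op 4: c = malloc(5) -> c = 3; heap: [0-2 ALLOC][3-7 ALLOC][8-40 FREE]
Op 5: d = malloc(8) -> d = 8; heap: [0-2 ALLOC][3-7 ALLOC][8-15 ALLOC][16-40 FREE]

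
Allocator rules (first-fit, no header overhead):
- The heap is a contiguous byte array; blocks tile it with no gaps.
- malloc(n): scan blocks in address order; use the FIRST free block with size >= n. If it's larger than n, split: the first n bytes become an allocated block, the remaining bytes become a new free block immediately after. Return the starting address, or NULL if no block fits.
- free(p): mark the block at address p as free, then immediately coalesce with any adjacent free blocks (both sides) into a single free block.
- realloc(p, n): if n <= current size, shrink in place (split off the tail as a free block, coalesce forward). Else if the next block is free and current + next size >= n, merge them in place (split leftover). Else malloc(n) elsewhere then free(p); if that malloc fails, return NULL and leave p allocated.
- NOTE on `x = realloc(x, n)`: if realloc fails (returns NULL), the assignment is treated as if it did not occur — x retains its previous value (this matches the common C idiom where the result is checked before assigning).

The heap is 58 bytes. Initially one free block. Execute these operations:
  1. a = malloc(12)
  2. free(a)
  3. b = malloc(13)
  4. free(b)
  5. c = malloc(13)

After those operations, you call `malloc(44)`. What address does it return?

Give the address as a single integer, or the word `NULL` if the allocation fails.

Op 1: a = malloc(12) -> a = 0; heap: [0-11 ALLOC][12-57 FREE]
Op 2: free(a) -> (freed a); heap: [0-57 FREE]
Op 3: b = malloc(13) -> b = 0; heap: [0-12 ALLOC][13-57 FREE]
Op 4: free(b) -> (freed b); heap: [0-57 FREE]
Op 5: c = malloc(13) -> c = 0; heap: [0-12 ALLOC][13-57 FREE]
malloc(44): first-fit scan over [0-12 ALLOC][13-57 FREE] -> 13

Answer: 13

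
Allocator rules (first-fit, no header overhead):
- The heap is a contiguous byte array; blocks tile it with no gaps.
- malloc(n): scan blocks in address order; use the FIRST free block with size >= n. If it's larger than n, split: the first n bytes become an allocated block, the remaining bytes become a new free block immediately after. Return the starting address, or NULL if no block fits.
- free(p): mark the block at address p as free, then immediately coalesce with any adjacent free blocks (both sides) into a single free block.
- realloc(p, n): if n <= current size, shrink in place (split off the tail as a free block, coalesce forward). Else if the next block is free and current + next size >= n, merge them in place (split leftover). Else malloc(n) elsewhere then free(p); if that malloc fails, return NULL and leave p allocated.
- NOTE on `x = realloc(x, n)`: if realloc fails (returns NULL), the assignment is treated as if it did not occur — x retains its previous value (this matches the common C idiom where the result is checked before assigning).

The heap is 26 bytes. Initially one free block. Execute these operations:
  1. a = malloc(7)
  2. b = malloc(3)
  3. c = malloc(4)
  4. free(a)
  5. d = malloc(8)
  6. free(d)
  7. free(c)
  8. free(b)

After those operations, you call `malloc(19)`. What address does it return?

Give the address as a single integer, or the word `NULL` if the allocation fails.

Op 1: a = malloc(7) -> a = 0; heap: [0-6 ALLOC][7-25 FREE]
Op 2: b = malloc(3) -> b = 7; heap: [0-6 ALLOC][7-9 ALLOC][10-25 FREE]
Op 3: c = malloc(4) -> c = 10; heap: [0-6 ALLOC][7-9 ALLOC][10-13 ALLOC][14-25 FREE]
Op 4: free(a) -> (freed a); heap: [0-6 FREE][7-9 ALLOC][10-13 ALLOC][14-25 FREE]
Op 5: d = malloc(8) -> d = 14; heap: [0-6 FREE][7-9 ALLOC][10-13 ALLOC][14-21 ALLOC][22-25 FREE]
Op 6: free(d) -> (freed d); heap: [0-6 FREE][7-9 ALLOC][10-13 ALLOC][14-25 FREE]
Op 7: free(c) -> (freed c); heap: [0-6 FREE][7-9 ALLOC][10-25 FREE]
Op 8: free(b) -> (freed b); heap: [0-25 FREE]
malloc(19): first-fit scan over [0-25 FREE] -> 0

Answer: 0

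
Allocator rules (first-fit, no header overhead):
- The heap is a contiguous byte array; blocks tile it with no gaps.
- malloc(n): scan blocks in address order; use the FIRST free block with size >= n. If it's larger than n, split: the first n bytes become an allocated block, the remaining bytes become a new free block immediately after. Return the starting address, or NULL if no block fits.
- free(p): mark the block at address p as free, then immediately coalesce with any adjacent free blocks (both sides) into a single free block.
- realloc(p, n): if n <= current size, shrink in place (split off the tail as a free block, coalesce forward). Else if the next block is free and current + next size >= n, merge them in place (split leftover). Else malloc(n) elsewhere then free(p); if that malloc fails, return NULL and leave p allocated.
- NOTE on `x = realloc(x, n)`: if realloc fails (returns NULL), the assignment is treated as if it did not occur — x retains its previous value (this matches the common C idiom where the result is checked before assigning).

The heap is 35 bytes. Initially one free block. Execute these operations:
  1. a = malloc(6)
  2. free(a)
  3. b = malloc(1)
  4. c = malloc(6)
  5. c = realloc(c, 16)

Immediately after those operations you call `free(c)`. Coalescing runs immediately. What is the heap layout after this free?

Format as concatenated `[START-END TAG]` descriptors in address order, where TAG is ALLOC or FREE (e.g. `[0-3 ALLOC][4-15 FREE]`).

Answer: [0-0 ALLOC][1-34 FREE]

Derivation:
Op 1: a = malloc(6) -> a = 0; heap: [0-5 ALLOC][6-34 FREE]
Op 2: free(a) -> (freed a); heap: [0-34 FREE]
Op 3: b = malloc(1) -> b = 0; heap: [0-0 ALLOC][1-34 FREE]
Op 4: c = malloc(6) -> c = 1; heap: [0-0 ALLOC][1-6 ALLOC][7-34 FREE]
Op 5: c = realloc(c, 16) -> c = 1; heap: [0-0 ALLOC][1-16 ALLOC][17-34 FREE]
free(c): c = 1 -> block [1-16 ALLOC]; mark free, coalesce with adjacent free neighbors -> [0-0 ALLOC][1-34 FREE]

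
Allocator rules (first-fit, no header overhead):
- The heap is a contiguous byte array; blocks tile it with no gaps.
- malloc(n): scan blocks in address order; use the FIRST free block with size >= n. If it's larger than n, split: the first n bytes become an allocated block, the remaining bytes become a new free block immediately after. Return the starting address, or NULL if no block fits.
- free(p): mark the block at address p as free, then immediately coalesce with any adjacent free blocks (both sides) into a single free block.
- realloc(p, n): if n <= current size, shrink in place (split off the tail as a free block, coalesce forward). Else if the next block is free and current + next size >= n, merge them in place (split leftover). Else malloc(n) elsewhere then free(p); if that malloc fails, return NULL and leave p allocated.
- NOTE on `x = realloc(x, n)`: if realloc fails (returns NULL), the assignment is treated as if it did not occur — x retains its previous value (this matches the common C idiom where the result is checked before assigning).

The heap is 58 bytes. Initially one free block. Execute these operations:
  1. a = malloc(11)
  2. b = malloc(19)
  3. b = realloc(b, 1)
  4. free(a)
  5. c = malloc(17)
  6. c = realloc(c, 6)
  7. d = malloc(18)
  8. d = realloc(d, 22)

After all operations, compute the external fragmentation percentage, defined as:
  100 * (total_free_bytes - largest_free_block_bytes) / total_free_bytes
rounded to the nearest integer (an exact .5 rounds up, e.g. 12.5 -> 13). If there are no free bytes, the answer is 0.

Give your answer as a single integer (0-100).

Answer: 38

Derivation:
Op 1: a = malloc(11) -> a = 0; heap: [0-10 ALLOC][11-57 FREE]
Op 2: b = malloc(19) -> b = 11; heap: [0-10 ALLOC][11-29 ALLOC][30-57 FREE]
Op 3: b = realloc(b, 1) -> b = 11; heap: [0-10 ALLOC][11-11 ALLOC][12-57 FREE]
Op 4: free(a) -> (freed a); heap: [0-10 FREE][11-11 ALLOC][12-57 FREE]
Op 5: c = malloc(17) -> c = 12; heap: [0-10 FREE][11-11 ALLOC][12-28 ALLOC][29-57 FREE]
Op 6: c = realloc(c, 6) -> c = 12; heap: [0-10 FREE][11-11 ALLOC][12-17 ALLOC][18-57 FREE]
Op 7: d = malloc(18) -> d = 18; heap: [0-10 FREE][11-11 ALLOC][12-17 ALLOC][18-35 ALLOC][36-57 FREE]
Op 8: d = realloc(d, 22) -> d = 18; heap: [0-10 FREE][11-11 ALLOC][12-17 ALLOC][18-39 ALLOC][40-57 FREE]
Free blocks: [11 18] total_free=29 largest=18 -> 100*(29-18)/29 = 1100/29 ≈ 37.931 -> rounds to 38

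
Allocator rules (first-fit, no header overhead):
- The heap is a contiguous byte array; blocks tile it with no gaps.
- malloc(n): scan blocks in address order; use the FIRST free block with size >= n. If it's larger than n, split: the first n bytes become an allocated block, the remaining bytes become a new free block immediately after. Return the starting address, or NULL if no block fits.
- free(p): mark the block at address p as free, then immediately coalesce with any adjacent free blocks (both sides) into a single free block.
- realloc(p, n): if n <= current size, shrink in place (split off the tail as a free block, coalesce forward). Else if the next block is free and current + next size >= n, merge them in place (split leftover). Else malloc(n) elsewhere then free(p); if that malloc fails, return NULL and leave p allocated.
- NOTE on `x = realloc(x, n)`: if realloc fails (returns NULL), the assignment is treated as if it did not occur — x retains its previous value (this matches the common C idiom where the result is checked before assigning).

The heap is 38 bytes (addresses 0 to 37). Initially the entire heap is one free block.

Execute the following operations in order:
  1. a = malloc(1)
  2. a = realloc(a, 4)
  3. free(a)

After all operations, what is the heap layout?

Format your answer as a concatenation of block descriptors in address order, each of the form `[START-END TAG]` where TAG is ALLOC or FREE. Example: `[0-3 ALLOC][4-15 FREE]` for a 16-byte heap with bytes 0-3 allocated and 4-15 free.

Answer: [0-37 FREE]

Derivation:
Op 1: a = malloc(1) -> a = 0; heap: [0-0 ALLOC][1-37 FREE]
Op 2: a = realloc(a, 4) -> a = 0; heap: [0-3 ALLOC][4-37 FREE]
Op 3: free(a) -> (freed a); heap: [0-37 FREE]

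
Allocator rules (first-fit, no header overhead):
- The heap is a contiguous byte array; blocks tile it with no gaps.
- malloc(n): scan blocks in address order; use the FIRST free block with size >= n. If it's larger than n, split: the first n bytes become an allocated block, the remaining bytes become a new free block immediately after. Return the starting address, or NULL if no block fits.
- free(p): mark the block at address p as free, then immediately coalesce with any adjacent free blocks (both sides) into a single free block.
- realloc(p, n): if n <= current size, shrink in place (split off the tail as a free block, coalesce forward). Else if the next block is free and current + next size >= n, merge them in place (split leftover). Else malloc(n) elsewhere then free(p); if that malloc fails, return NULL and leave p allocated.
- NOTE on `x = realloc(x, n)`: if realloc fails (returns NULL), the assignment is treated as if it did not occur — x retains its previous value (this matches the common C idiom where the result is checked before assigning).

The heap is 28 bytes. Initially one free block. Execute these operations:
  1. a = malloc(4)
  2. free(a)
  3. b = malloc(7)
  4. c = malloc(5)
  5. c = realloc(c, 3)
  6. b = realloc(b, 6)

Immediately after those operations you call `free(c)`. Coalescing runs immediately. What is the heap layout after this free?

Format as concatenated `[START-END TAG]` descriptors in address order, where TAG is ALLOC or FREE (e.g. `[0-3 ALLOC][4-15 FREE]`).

Answer: [0-5 ALLOC][6-27 FREE]

Derivation:
Op 1: a = malloc(4) -> a = 0; heap: [0-3 ALLOC][4-27 FREE]
Op 2: free(a) -> (freed a); heap: [0-27 FREE]
Op 3: b = malloc(7) -> b = 0; heap: [0-6 ALLOC][7-27 FREE]
Op 4: c = malloc(5) -> c = 7; heap: [0-6 ALLOC][7-11 ALLOC][12-27 FREE]
Op 5: c = realloc(c, 3) -> c = 7; heap: [0-6 ALLOC][7-9 ALLOC][10-27 FREE]
Op 6: b = realloc(b, 6) -> b = 0; heap: [0-5 ALLOC][6-6 FREE][7-9 ALLOC][10-27 FREE]
free(c): c = 7 -> block [7-9 ALLOC]; mark free, coalesce with adjacent free neighbors -> [0-5 ALLOC][6-27 FREE]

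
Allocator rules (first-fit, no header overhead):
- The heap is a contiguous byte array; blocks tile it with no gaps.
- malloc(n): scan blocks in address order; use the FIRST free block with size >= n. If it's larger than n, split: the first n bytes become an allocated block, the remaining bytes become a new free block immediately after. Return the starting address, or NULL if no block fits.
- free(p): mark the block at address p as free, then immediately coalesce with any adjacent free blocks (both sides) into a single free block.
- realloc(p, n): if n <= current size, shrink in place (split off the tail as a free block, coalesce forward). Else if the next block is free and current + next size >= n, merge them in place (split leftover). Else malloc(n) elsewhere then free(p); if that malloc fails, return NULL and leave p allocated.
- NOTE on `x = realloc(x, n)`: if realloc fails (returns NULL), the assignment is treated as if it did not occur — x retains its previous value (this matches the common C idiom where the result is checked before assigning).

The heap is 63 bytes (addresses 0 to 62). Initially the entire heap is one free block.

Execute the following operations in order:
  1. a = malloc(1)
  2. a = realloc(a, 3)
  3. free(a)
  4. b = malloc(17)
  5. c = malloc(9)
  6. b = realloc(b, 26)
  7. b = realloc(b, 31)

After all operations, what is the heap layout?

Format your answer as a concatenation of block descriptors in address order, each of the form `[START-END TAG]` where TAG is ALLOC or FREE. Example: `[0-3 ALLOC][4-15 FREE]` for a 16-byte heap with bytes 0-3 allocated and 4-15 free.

Op 1: a = malloc(1) -> a = 0; heap: [0-0 ALLOC][1-62 FREE]
Op 2: a = realloc(a, 3) -> a = 0; heap: [0-2 ALLOC][3-62 FREE]
Op 3: free(a) -> (freed a); heap: [0-62 FREE]
Op 4: b = malloc(17) -> b = 0; heap: [0-16 ALLOC][17-62 FREE]
Op 5: c = malloc(9) -> c = 17; heap: [0-16 ALLOC][17-25 ALLOC][26-62 FREE]
Op 6: b = realloc(b, 26) -> b = 26; heap: [0-16 FREE][17-25 ALLOC][26-51 ALLOC][52-62 FREE]
Op 7: b = realloc(b, 31) -> b = 26; heap: [0-16 FREE][17-25 ALLOC][26-56 ALLOC][57-62 FREE]

Answer: [0-16 FREE][17-25 ALLOC][26-56 ALLOC][57-62 FREE]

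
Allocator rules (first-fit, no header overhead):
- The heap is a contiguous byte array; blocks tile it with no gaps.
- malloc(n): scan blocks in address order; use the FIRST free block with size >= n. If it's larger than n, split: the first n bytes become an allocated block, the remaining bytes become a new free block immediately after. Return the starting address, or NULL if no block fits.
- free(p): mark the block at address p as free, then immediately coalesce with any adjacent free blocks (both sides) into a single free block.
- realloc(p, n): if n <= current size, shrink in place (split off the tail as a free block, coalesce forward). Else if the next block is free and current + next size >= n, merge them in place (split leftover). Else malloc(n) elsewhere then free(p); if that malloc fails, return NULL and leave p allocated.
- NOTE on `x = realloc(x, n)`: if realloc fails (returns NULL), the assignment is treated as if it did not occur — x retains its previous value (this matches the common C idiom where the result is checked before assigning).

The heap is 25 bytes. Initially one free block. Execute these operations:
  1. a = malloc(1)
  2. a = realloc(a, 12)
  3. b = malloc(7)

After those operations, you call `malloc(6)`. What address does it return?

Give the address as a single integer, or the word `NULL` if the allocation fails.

Op 1: a = malloc(1) -> a = 0; heap: [0-0 ALLOC][1-24 FREE]
Op 2: a = realloc(a, 12) -> a = 0; heap: [0-11 ALLOC][12-24 FREE]
Op 3: b = malloc(7) -> b = 12; heap: [0-11 ALLOC][12-18 ALLOC][19-24 FREE]
malloc(6): first-fit scan over [0-11 ALLOC][12-18 ALLOC][19-24 FREE] -> 19

Answer: 19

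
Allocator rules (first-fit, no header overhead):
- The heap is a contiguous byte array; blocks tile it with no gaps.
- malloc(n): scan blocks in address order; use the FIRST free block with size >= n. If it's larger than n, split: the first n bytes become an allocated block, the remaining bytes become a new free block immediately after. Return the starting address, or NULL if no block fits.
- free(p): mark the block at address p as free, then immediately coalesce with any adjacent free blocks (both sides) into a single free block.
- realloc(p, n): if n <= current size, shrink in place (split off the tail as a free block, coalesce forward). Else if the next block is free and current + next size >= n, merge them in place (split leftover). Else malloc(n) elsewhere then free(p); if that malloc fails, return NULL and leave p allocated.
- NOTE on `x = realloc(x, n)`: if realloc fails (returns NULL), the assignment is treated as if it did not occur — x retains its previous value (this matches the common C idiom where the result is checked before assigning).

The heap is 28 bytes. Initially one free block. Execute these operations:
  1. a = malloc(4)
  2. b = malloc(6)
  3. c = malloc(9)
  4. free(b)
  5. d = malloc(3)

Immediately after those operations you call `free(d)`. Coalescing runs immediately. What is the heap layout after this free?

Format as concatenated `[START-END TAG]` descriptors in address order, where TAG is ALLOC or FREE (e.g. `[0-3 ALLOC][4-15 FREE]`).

Op 1: a = malloc(4) -> a = 0; heap: [0-3 ALLOC][4-27 FREE]
Op 2: b = malloc(6) -> b = 4; heap: [0-3 ALLOC][4-9 ALLOC][10-27 FREE]
Op 3: c = malloc(9) -> c = 10; heap: [0-3 ALLOC][4-9 ALLOC][10-18 ALLOC][19-27 FREE]
Op 4: free(b) -> (freed b); heap: [0-3 ALLOC][4-9 FREE][10-18 ALLOC][19-27 FREE]
Op 5: d = malloc(3) -> d = 4; heap: [0-3 ALLOC][4-6 ALLOC][7-9 FREE][10-18 ALLOC][19-27 FREE]
free(d): d = 4 -> block [4-6 ALLOC]; mark free, coalesce with adjacent free neighbors -> [0-3 ALLOC][4-9 FREE][10-18 ALLOC][19-27 FREE]

Answer: [0-3 ALLOC][4-9 FREE][10-18 ALLOC][19-27 FREE]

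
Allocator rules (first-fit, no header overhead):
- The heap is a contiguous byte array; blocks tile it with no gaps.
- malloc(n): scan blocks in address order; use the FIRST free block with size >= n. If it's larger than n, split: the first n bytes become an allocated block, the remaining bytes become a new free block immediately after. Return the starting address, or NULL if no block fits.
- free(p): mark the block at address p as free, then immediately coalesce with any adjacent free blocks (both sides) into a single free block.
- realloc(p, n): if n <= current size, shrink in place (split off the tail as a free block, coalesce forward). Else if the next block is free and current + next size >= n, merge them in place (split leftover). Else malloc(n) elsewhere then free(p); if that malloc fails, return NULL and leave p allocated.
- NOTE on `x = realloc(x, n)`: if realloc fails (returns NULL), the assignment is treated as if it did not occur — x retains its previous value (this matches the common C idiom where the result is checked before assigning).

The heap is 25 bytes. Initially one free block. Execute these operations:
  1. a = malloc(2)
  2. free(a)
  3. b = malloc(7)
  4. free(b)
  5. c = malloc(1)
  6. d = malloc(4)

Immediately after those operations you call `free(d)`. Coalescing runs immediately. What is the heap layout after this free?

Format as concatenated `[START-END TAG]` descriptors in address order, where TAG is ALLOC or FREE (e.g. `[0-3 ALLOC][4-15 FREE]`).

Op 1: a = malloc(2) -> a = 0; heap: [0-1 ALLOC][2-24 FREE]
Op 2: free(a) -> (freed a); heap: [0-24 FREE]
Op 3: b = malloc(7) -> b = 0; heap: [0-6 ALLOC][7-24 FREE]
Op 4: free(b) -> (freed b); heap: [0-24 FREE]
Op 5: c = malloc(1) -> c = 0; heap: [0-0 ALLOC][1-24 FREE]
Op 6: d = malloc(4) -> d = 1; heap: [0-0 ALLOC][1-4 ALLOC][5-24 FREE]
free(d): d = 1 -> block [1-4 ALLOC]; mark free, coalesce with adjacent free neighbors -> [0-0 ALLOC][1-24 FREE]

Answer: [0-0 ALLOC][1-24 FREE]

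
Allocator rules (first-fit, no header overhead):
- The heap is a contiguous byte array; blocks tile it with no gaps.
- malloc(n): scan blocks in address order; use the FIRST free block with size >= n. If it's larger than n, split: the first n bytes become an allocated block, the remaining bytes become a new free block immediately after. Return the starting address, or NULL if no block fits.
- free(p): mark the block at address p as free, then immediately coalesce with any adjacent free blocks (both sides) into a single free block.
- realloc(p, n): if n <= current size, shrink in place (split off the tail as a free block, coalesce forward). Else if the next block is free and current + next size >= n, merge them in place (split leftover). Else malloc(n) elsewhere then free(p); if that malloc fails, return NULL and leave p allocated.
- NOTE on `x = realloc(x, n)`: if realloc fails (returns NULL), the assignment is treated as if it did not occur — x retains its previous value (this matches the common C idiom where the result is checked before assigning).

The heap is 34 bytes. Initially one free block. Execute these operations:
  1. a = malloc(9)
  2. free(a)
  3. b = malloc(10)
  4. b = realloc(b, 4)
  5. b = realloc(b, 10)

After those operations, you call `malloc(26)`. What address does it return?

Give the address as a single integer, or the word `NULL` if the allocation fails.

Answer: NULL

Derivation:
Op 1: a = malloc(9) -> a = 0; heap: [0-8 ALLOC][9-33 FREE]
Op 2: free(a) -> (freed a); heap: [0-33 FREE]
Op 3: b = malloc(10) -> b = 0; heap: [0-9 ALLOC][10-33 FREE]
Op 4: b = realloc(b, 4) -> b = 0; heap: [0-3 ALLOC][4-33 FREE]
Op 5: b = realloc(b, 10) -> b = 0; heap: [0-9 ALLOC][10-33 FREE]
malloc(26): first-fit scan over [0-9 ALLOC][10-33 FREE] -> NULL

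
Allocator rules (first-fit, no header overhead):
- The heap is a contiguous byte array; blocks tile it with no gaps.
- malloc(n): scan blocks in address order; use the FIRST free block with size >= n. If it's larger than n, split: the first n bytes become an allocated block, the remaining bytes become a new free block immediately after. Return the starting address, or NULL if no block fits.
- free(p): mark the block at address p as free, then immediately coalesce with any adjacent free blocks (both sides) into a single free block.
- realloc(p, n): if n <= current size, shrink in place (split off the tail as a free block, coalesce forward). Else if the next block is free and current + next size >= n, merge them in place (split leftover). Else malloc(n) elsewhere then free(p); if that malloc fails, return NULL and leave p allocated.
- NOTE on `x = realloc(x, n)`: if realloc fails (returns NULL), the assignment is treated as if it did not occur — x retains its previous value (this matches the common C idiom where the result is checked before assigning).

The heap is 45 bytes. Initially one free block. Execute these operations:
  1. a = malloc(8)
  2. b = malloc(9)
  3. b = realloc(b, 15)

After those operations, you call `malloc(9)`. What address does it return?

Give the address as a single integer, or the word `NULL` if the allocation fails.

Answer: 23

Derivation:
Op 1: a = malloc(8) -> a = 0; heap: [0-7 ALLOC][8-44 FREE]
Op 2: b = malloc(9) -> b = 8; heap: [0-7 ALLOC][8-16 ALLOC][17-44 FREE]
Op 3: b = realloc(b, 15) -> b = 8; heap: [0-7 ALLOC][8-22 ALLOC][23-44 FREE]
malloc(9): first-fit scan over [0-7 ALLOC][8-22 ALLOC][23-44 FREE] -> 23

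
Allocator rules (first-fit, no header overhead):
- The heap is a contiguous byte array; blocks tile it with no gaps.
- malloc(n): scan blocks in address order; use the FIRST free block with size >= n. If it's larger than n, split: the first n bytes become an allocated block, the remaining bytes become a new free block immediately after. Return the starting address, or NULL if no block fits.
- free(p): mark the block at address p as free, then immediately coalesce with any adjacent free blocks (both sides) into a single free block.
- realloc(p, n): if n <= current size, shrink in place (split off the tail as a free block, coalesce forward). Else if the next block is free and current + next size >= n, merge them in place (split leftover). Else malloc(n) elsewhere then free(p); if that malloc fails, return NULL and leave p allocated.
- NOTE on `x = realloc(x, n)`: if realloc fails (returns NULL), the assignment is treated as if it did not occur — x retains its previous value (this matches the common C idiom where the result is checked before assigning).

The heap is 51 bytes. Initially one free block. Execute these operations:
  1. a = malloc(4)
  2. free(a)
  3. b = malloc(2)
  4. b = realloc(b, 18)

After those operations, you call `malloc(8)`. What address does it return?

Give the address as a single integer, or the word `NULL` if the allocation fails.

Op 1: a = malloc(4) -> a = 0; heap: [0-3 ALLOC][4-50 FREE]
Op 2: free(a) -> (freed a); heap: [0-50 FREE]
Op 3: b = malloc(2) -> b = 0; heap: [0-1 ALLOC][2-50 FREE]
Op 4: b = realloc(b, 18) -> b = 0; heap: [0-17 ALLOC][18-50 FREE]
malloc(8): first-fit scan over [0-17 ALLOC][18-50 FREE] -> 18

Answer: 18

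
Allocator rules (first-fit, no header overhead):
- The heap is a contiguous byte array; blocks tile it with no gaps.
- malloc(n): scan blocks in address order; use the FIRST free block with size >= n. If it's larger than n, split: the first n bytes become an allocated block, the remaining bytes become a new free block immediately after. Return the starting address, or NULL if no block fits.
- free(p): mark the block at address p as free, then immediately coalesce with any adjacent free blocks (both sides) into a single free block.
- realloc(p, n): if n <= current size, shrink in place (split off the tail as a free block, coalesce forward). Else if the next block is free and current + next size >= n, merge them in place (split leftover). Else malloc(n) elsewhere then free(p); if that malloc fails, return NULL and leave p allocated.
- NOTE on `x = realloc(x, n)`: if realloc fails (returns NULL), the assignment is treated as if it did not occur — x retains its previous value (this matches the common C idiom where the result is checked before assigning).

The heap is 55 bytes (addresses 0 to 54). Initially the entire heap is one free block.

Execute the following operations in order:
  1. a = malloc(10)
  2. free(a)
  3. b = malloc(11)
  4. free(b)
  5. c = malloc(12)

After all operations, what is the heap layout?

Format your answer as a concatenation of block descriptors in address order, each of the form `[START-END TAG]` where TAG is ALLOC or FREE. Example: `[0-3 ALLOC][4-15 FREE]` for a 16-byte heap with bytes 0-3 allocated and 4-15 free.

Op 1: a = malloc(10) -> a = 0; heap: [0-9 ALLOC][10-54 FREE]
Op 2: free(a) -> (freed a); heap: [0-54 FREE]
Op 3: b = malloc(11) -> b = 0; heap: [0-10 ALLOC][11-54 FREE]
Op 4: free(b) -> (freed b); heap: [0-54 FREE]
Op 5: c = malloc(12) -> c = 0; heap: [0-11 ALLOC][12-54 FREE]

Answer: [0-11 ALLOC][12-54 FREE]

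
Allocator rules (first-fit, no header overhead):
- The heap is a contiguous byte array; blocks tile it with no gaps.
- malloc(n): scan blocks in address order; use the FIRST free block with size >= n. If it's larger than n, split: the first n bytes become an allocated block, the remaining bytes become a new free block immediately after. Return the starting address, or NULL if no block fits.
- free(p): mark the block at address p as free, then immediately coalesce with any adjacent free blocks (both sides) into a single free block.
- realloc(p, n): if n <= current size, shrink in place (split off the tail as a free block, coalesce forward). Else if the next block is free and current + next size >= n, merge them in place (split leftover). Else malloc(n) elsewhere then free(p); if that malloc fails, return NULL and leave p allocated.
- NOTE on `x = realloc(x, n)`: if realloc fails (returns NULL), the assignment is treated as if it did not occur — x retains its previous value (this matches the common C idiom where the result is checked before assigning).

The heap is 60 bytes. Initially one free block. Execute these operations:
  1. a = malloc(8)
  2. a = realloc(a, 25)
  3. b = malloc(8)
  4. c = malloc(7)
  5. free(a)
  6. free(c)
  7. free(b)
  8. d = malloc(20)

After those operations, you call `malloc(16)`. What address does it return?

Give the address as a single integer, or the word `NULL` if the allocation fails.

Op 1: a = malloc(8) -> a = 0; heap: [0-7 ALLOC][8-59 FREE]
Op 2: a = realloc(a, 25) -> a = 0; heap: [0-24 ALLOC][25-59 FREE]
Op 3: b = malloc(8) -> b = 25; heap: [0-24 ALLOC][25-32 ALLOC][33-59 FREE]
Op 4: c = malloc(7) -> c = 33; heap: [0-24 ALLOC][25-32 ALLOC][33-39 ALLOC][40-59 FREE]
Op 5: free(a) -> (freed a); heap: [0-24 FREE][25-32 ALLOC][33-39 ALLOC][40-59 FREE]
Op 6: free(c) -> (freed c); heap: [0-24 FREE][25-32 ALLOC][33-59 FREE]
Op 7: free(b) -> (freed b); heap: [0-59 FREE]
Op 8: d = malloc(20) -> d = 0; heap: [0-19 ALLOC][20-59 FREE]
malloc(16): first-fit scan over [0-19 ALLOC][20-59 FREE] -> 20

Answer: 20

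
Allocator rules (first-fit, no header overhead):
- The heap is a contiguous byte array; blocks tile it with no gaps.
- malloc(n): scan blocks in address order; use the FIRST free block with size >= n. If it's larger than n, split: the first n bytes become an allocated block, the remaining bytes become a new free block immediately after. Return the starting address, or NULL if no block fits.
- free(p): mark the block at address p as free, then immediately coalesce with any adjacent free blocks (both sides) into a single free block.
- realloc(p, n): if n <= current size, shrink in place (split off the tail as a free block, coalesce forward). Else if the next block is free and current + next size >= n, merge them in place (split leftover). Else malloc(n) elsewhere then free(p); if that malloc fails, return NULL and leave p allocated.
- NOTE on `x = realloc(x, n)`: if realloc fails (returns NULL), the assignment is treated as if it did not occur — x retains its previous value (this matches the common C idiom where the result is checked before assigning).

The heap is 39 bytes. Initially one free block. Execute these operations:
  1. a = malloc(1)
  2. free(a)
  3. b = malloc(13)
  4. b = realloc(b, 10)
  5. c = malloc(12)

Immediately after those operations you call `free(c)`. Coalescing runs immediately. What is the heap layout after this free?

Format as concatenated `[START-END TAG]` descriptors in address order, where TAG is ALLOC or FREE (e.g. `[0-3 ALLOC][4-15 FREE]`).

Answer: [0-9 ALLOC][10-38 FREE]

Derivation:
Op 1: a = malloc(1) -> a = 0; heap: [0-0 ALLOC][1-38 FREE]
Op 2: free(a) -> (freed a); heap: [0-38 FREE]
Op 3: b = malloc(13) -> b = 0; heap: [0-12 ALLOC][13-38 FREE]
Op 4: b = realloc(b, 10) -> b = 0; heap: [0-9 ALLOC][10-38 FREE]
Op 5: c = malloc(12) -> c = 10; heap: [0-9 ALLOC][10-21 ALLOC][22-38 FREE]
free(c): c = 10 -> block [10-21 ALLOC]; mark free, coalesce with adjacent free neighbors -> [0-9 ALLOC][10-38 FREE]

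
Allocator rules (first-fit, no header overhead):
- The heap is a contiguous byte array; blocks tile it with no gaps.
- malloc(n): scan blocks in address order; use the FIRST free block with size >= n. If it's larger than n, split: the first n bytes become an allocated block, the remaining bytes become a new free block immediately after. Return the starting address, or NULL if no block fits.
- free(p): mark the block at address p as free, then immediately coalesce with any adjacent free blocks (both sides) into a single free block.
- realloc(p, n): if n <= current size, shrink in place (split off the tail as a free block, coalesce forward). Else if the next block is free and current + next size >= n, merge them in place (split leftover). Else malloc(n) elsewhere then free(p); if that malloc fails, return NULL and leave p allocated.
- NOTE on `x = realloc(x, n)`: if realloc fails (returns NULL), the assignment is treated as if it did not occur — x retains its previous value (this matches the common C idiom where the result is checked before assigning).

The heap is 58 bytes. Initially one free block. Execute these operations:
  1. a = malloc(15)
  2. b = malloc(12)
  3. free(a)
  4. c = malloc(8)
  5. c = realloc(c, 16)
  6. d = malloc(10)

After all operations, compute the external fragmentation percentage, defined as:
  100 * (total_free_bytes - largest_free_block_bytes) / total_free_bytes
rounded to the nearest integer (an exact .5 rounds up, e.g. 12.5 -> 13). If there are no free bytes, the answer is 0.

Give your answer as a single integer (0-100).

Op 1: a = malloc(15) -> a = 0; heap: [0-14 ALLOC][15-57 FREE]
Op 2: b = malloc(12) -> b = 15; heap: [0-14 ALLOC][15-26 ALLOC][27-57 FREE]
Op 3: free(a) -> (freed a); heap: [0-14 FREE][15-26 ALLOC][27-57 FREE]
Op 4: c = malloc(8) -> c = 0; heap: [0-7 ALLOC][8-14 FREE][15-26 ALLOC][27-57 FREE]
Op 5: c = realloc(c, 16) -> c = 27; heap: [0-14 FREE][15-26 ALLOC][27-42 ALLOC][43-57 FREE]
Op 6: d = malloc(10) -> d = 0; heap: [0-9 ALLOC][10-14 FREE][15-26 ALLOC][27-42 ALLOC][43-57 FREE]
Free blocks: [5 15] total_free=20 largest=15 -> 100*(20-15)/20 = 500/20 = 25

Answer: 25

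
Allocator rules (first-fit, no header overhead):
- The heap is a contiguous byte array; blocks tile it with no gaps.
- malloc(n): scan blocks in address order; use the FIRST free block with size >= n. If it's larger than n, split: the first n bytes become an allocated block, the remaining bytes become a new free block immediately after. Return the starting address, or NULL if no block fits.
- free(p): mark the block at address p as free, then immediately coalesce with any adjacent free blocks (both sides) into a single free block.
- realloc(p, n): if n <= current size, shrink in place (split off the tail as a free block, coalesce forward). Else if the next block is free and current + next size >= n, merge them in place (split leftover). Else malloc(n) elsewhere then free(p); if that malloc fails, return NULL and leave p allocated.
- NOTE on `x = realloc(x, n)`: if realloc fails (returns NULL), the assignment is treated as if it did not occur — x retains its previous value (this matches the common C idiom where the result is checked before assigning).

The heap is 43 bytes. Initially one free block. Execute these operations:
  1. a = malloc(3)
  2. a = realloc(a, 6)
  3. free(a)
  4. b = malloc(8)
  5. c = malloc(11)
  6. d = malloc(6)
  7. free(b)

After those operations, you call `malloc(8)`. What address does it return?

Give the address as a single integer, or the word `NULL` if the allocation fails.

Answer: 0

Derivation:
Op 1: a = malloc(3) -> a = 0; heap: [0-2 ALLOC][3-42 FREE]
Op 2: a = realloc(a, 6) -> a = 0; heap: [0-5 ALLOC][6-42 FREE]
Op 3: free(a) -> (freed a); heap: [0-42 FREE]
Op 4: b = malloc(8) -> b = 0; heap: [0-7 ALLOC][8-42 FREE]
Op 5: c = malloc(11) -> c = 8; heap: [0-7 ALLOC][8-18 ALLOC][19-42 FREE]
Op 6: d = malloc(6) -> d = 19; heap: [0-7 ALLOC][8-18 ALLOC][19-24 ALLOC][25-42 FREE]
Op 7: free(b) -> (freed b); heap: [0-7 FREE][8-18 ALLOC][19-24 ALLOC][25-42 FREE]
malloc(8): first-fit scan over [0-7 FREE][8-18 ALLOC][19-24 ALLOC][25-42 FREE] -> 0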